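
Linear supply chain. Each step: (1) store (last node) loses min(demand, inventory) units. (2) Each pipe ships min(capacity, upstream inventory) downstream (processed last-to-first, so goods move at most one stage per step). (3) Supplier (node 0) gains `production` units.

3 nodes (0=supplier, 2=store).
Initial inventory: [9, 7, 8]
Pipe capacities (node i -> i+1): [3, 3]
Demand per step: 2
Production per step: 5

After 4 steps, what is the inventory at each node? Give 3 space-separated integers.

Step 1: demand=2,sold=2 ship[1->2]=3 ship[0->1]=3 prod=5 -> inv=[11 7 9]
Step 2: demand=2,sold=2 ship[1->2]=3 ship[0->1]=3 prod=5 -> inv=[13 7 10]
Step 3: demand=2,sold=2 ship[1->2]=3 ship[0->1]=3 prod=5 -> inv=[15 7 11]
Step 4: demand=2,sold=2 ship[1->2]=3 ship[0->1]=3 prod=5 -> inv=[17 7 12]

17 7 12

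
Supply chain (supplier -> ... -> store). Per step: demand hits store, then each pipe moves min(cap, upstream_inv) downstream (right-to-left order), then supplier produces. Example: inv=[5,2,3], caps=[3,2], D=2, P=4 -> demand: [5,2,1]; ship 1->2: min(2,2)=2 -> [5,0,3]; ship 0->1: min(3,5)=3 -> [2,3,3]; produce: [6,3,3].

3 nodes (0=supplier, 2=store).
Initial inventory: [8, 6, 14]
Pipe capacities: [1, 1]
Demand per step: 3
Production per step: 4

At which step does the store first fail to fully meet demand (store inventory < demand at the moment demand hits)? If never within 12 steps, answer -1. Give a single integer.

Step 1: demand=3,sold=3 ship[1->2]=1 ship[0->1]=1 prod=4 -> [11 6 12]
Step 2: demand=3,sold=3 ship[1->2]=1 ship[0->1]=1 prod=4 -> [14 6 10]
Step 3: demand=3,sold=3 ship[1->2]=1 ship[0->1]=1 prod=4 -> [17 6 8]
Step 4: demand=3,sold=3 ship[1->2]=1 ship[0->1]=1 prod=4 -> [20 6 6]
Step 5: demand=3,sold=3 ship[1->2]=1 ship[0->1]=1 prod=4 -> [23 6 4]
Step 6: demand=3,sold=3 ship[1->2]=1 ship[0->1]=1 prod=4 -> [26 6 2]
Step 7: demand=3,sold=2 ship[1->2]=1 ship[0->1]=1 prod=4 -> [29 6 1]
Step 8: demand=3,sold=1 ship[1->2]=1 ship[0->1]=1 prod=4 -> [32 6 1]
Step 9: demand=3,sold=1 ship[1->2]=1 ship[0->1]=1 prod=4 -> [35 6 1]
Step 10: demand=3,sold=1 ship[1->2]=1 ship[0->1]=1 prod=4 -> [38 6 1]
Step 11: demand=3,sold=1 ship[1->2]=1 ship[0->1]=1 prod=4 -> [41 6 1]
Step 12: demand=3,sold=1 ship[1->2]=1 ship[0->1]=1 prod=4 -> [44 6 1]
First stockout at step 7

7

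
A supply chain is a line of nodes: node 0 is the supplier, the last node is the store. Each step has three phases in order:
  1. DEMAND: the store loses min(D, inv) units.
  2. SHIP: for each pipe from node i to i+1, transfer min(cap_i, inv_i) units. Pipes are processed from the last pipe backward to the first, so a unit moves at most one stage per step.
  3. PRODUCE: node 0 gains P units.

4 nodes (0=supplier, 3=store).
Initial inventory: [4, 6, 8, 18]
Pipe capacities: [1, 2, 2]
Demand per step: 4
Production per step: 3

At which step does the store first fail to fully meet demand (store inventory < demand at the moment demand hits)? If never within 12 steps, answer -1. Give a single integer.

Step 1: demand=4,sold=4 ship[2->3]=2 ship[1->2]=2 ship[0->1]=1 prod=3 -> [6 5 8 16]
Step 2: demand=4,sold=4 ship[2->3]=2 ship[1->2]=2 ship[0->1]=1 prod=3 -> [8 4 8 14]
Step 3: demand=4,sold=4 ship[2->3]=2 ship[1->2]=2 ship[0->1]=1 prod=3 -> [10 3 8 12]
Step 4: demand=4,sold=4 ship[2->3]=2 ship[1->2]=2 ship[0->1]=1 prod=3 -> [12 2 8 10]
Step 5: demand=4,sold=4 ship[2->3]=2 ship[1->2]=2 ship[0->1]=1 prod=3 -> [14 1 8 8]
Step 6: demand=4,sold=4 ship[2->3]=2 ship[1->2]=1 ship[0->1]=1 prod=3 -> [16 1 7 6]
Step 7: demand=4,sold=4 ship[2->3]=2 ship[1->2]=1 ship[0->1]=1 prod=3 -> [18 1 6 4]
Step 8: demand=4,sold=4 ship[2->3]=2 ship[1->2]=1 ship[0->1]=1 prod=3 -> [20 1 5 2]
Step 9: demand=4,sold=2 ship[2->3]=2 ship[1->2]=1 ship[0->1]=1 prod=3 -> [22 1 4 2]
Step 10: demand=4,sold=2 ship[2->3]=2 ship[1->2]=1 ship[0->1]=1 prod=3 -> [24 1 3 2]
Step 11: demand=4,sold=2 ship[2->3]=2 ship[1->2]=1 ship[0->1]=1 prod=3 -> [26 1 2 2]
Step 12: demand=4,sold=2 ship[2->3]=2 ship[1->2]=1 ship[0->1]=1 prod=3 -> [28 1 1 2]
First stockout at step 9

9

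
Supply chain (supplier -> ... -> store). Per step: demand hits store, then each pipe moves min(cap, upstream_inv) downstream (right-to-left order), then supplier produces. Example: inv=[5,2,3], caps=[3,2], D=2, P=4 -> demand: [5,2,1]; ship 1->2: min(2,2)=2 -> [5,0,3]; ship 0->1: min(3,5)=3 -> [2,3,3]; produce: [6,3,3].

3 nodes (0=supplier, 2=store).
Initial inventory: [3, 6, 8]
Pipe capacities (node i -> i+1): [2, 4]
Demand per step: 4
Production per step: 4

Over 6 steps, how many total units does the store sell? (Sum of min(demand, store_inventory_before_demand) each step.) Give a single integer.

Answer: 22

Derivation:
Step 1: sold=4 (running total=4) -> [5 4 8]
Step 2: sold=4 (running total=8) -> [7 2 8]
Step 3: sold=4 (running total=12) -> [9 2 6]
Step 4: sold=4 (running total=16) -> [11 2 4]
Step 5: sold=4 (running total=20) -> [13 2 2]
Step 6: sold=2 (running total=22) -> [15 2 2]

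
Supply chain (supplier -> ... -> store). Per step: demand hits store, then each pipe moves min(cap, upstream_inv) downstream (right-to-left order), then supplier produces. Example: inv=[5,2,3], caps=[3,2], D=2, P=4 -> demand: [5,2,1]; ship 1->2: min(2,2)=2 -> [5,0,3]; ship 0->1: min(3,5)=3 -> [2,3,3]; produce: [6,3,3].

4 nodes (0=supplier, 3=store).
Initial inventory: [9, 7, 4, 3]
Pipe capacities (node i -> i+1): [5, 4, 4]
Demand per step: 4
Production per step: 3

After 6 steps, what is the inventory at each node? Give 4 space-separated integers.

Step 1: demand=4,sold=3 ship[2->3]=4 ship[1->2]=4 ship[0->1]=5 prod=3 -> inv=[7 8 4 4]
Step 2: demand=4,sold=4 ship[2->3]=4 ship[1->2]=4 ship[0->1]=5 prod=3 -> inv=[5 9 4 4]
Step 3: demand=4,sold=4 ship[2->3]=4 ship[1->2]=4 ship[0->1]=5 prod=3 -> inv=[3 10 4 4]
Step 4: demand=4,sold=4 ship[2->3]=4 ship[1->2]=4 ship[0->1]=3 prod=3 -> inv=[3 9 4 4]
Step 5: demand=4,sold=4 ship[2->3]=4 ship[1->2]=4 ship[0->1]=3 prod=3 -> inv=[3 8 4 4]
Step 6: demand=4,sold=4 ship[2->3]=4 ship[1->2]=4 ship[0->1]=3 prod=3 -> inv=[3 7 4 4]

3 7 4 4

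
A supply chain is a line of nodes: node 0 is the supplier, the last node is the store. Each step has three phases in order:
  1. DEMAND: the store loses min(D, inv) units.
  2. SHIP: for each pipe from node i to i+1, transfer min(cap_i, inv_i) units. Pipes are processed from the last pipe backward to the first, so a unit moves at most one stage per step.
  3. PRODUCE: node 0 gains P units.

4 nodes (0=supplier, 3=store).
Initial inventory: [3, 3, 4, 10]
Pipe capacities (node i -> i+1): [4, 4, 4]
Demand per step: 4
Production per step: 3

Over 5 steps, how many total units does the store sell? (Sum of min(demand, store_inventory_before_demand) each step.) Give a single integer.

Answer: 20

Derivation:
Step 1: sold=4 (running total=4) -> [3 3 3 10]
Step 2: sold=4 (running total=8) -> [3 3 3 9]
Step 3: sold=4 (running total=12) -> [3 3 3 8]
Step 4: sold=4 (running total=16) -> [3 3 3 7]
Step 5: sold=4 (running total=20) -> [3 3 3 6]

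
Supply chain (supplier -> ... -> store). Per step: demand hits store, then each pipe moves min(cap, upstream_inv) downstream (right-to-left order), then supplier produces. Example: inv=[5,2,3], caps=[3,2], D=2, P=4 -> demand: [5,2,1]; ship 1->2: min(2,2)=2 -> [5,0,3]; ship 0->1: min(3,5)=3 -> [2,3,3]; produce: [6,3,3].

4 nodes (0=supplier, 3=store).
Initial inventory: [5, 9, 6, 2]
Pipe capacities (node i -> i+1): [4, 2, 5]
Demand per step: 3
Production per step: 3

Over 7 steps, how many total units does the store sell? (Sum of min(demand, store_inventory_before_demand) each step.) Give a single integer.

Step 1: sold=2 (running total=2) -> [4 11 3 5]
Step 2: sold=3 (running total=5) -> [3 13 2 5]
Step 3: sold=3 (running total=8) -> [3 14 2 4]
Step 4: sold=3 (running total=11) -> [3 15 2 3]
Step 5: sold=3 (running total=14) -> [3 16 2 2]
Step 6: sold=2 (running total=16) -> [3 17 2 2]
Step 7: sold=2 (running total=18) -> [3 18 2 2]

Answer: 18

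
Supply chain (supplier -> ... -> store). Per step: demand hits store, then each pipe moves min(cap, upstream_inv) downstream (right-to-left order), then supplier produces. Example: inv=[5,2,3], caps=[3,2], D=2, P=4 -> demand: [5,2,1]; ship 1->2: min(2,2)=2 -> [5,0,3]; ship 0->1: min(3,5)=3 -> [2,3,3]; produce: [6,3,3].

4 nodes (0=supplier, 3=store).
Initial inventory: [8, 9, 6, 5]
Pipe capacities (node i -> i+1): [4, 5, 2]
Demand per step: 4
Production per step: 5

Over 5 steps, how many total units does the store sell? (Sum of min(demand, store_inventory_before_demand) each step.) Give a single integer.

Answer: 13

Derivation:
Step 1: sold=4 (running total=4) -> [9 8 9 3]
Step 2: sold=3 (running total=7) -> [10 7 12 2]
Step 3: sold=2 (running total=9) -> [11 6 15 2]
Step 4: sold=2 (running total=11) -> [12 5 18 2]
Step 5: sold=2 (running total=13) -> [13 4 21 2]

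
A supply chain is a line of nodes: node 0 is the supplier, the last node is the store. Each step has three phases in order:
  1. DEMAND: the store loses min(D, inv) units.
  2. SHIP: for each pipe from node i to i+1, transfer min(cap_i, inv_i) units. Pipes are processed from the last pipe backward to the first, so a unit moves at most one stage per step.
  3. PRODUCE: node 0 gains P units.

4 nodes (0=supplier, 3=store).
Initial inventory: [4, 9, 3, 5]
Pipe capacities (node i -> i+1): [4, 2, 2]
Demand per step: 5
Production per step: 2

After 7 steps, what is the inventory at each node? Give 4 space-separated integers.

Step 1: demand=5,sold=5 ship[2->3]=2 ship[1->2]=2 ship[0->1]=4 prod=2 -> inv=[2 11 3 2]
Step 2: demand=5,sold=2 ship[2->3]=2 ship[1->2]=2 ship[0->1]=2 prod=2 -> inv=[2 11 3 2]
Step 3: demand=5,sold=2 ship[2->3]=2 ship[1->2]=2 ship[0->1]=2 prod=2 -> inv=[2 11 3 2]
Step 4: demand=5,sold=2 ship[2->3]=2 ship[1->2]=2 ship[0->1]=2 prod=2 -> inv=[2 11 3 2]
Step 5: demand=5,sold=2 ship[2->3]=2 ship[1->2]=2 ship[0->1]=2 prod=2 -> inv=[2 11 3 2]
Step 6: demand=5,sold=2 ship[2->3]=2 ship[1->2]=2 ship[0->1]=2 prod=2 -> inv=[2 11 3 2]
Step 7: demand=5,sold=2 ship[2->3]=2 ship[1->2]=2 ship[0->1]=2 prod=2 -> inv=[2 11 3 2]

2 11 3 2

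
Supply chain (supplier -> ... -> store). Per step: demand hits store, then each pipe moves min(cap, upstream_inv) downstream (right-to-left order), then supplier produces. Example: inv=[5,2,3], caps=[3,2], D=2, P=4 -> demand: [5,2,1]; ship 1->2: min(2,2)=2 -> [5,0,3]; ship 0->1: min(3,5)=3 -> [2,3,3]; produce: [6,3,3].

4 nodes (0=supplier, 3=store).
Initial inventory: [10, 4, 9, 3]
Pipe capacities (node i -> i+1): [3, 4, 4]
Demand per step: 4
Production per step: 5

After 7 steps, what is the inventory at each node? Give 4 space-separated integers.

Step 1: demand=4,sold=3 ship[2->3]=4 ship[1->2]=4 ship[0->1]=3 prod=5 -> inv=[12 3 9 4]
Step 2: demand=4,sold=4 ship[2->3]=4 ship[1->2]=3 ship[0->1]=3 prod=5 -> inv=[14 3 8 4]
Step 3: demand=4,sold=4 ship[2->3]=4 ship[1->2]=3 ship[0->1]=3 prod=5 -> inv=[16 3 7 4]
Step 4: demand=4,sold=4 ship[2->3]=4 ship[1->2]=3 ship[0->1]=3 prod=5 -> inv=[18 3 6 4]
Step 5: demand=4,sold=4 ship[2->3]=4 ship[1->2]=3 ship[0->1]=3 prod=5 -> inv=[20 3 5 4]
Step 6: demand=4,sold=4 ship[2->3]=4 ship[1->2]=3 ship[0->1]=3 prod=5 -> inv=[22 3 4 4]
Step 7: demand=4,sold=4 ship[2->3]=4 ship[1->2]=3 ship[0->1]=3 prod=5 -> inv=[24 3 3 4]

24 3 3 4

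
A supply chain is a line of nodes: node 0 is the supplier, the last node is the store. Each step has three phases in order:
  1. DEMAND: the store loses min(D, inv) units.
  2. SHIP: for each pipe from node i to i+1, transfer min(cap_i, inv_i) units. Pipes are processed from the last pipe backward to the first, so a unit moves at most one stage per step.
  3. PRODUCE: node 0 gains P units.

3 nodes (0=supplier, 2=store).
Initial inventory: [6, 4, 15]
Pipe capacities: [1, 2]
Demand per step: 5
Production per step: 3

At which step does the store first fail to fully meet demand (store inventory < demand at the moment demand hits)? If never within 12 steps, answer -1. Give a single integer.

Step 1: demand=5,sold=5 ship[1->2]=2 ship[0->1]=1 prod=3 -> [8 3 12]
Step 2: demand=5,sold=5 ship[1->2]=2 ship[0->1]=1 prod=3 -> [10 2 9]
Step 3: demand=5,sold=5 ship[1->2]=2 ship[0->1]=1 prod=3 -> [12 1 6]
Step 4: demand=5,sold=5 ship[1->2]=1 ship[0->1]=1 prod=3 -> [14 1 2]
Step 5: demand=5,sold=2 ship[1->2]=1 ship[0->1]=1 prod=3 -> [16 1 1]
Step 6: demand=5,sold=1 ship[1->2]=1 ship[0->1]=1 prod=3 -> [18 1 1]
Step 7: demand=5,sold=1 ship[1->2]=1 ship[0->1]=1 prod=3 -> [20 1 1]
Step 8: demand=5,sold=1 ship[1->2]=1 ship[0->1]=1 prod=3 -> [22 1 1]
Step 9: demand=5,sold=1 ship[1->2]=1 ship[0->1]=1 prod=3 -> [24 1 1]
Step 10: demand=5,sold=1 ship[1->2]=1 ship[0->1]=1 prod=3 -> [26 1 1]
Step 11: demand=5,sold=1 ship[1->2]=1 ship[0->1]=1 prod=3 -> [28 1 1]
Step 12: demand=5,sold=1 ship[1->2]=1 ship[0->1]=1 prod=3 -> [30 1 1]
First stockout at step 5

5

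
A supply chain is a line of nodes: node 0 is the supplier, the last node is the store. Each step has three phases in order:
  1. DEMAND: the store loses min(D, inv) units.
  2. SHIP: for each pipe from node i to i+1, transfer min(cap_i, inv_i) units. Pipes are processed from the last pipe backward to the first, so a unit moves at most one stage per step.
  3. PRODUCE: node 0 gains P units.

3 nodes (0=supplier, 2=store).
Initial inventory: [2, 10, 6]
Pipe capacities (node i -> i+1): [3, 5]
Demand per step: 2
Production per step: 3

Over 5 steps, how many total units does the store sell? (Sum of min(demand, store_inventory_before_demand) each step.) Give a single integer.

Answer: 10

Derivation:
Step 1: sold=2 (running total=2) -> [3 7 9]
Step 2: sold=2 (running total=4) -> [3 5 12]
Step 3: sold=2 (running total=6) -> [3 3 15]
Step 4: sold=2 (running total=8) -> [3 3 16]
Step 5: sold=2 (running total=10) -> [3 3 17]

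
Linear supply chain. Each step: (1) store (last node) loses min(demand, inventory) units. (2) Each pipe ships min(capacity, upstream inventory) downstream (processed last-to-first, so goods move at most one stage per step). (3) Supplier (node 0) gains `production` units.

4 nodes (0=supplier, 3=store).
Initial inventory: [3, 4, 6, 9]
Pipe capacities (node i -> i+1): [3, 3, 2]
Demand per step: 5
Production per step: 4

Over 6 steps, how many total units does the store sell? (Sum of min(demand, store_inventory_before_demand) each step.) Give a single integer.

Step 1: sold=5 (running total=5) -> [4 4 7 6]
Step 2: sold=5 (running total=10) -> [5 4 8 3]
Step 3: sold=3 (running total=13) -> [6 4 9 2]
Step 4: sold=2 (running total=15) -> [7 4 10 2]
Step 5: sold=2 (running total=17) -> [8 4 11 2]
Step 6: sold=2 (running total=19) -> [9 4 12 2]

Answer: 19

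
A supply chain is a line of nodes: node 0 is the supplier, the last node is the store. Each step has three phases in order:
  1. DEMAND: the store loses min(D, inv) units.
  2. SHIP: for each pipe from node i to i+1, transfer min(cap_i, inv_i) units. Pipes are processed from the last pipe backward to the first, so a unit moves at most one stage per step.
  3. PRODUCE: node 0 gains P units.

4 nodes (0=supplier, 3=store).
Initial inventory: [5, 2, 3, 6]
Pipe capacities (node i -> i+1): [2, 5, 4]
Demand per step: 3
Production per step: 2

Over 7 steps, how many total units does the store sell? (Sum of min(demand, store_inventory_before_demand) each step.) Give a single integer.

Answer: 19

Derivation:
Step 1: sold=3 (running total=3) -> [5 2 2 6]
Step 2: sold=3 (running total=6) -> [5 2 2 5]
Step 3: sold=3 (running total=9) -> [5 2 2 4]
Step 4: sold=3 (running total=12) -> [5 2 2 3]
Step 5: sold=3 (running total=15) -> [5 2 2 2]
Step 6: sold=2 (running total=17) -> [5 2 2 2]
Step 7: sold=2 (running total=19) -> [5 2 2 2]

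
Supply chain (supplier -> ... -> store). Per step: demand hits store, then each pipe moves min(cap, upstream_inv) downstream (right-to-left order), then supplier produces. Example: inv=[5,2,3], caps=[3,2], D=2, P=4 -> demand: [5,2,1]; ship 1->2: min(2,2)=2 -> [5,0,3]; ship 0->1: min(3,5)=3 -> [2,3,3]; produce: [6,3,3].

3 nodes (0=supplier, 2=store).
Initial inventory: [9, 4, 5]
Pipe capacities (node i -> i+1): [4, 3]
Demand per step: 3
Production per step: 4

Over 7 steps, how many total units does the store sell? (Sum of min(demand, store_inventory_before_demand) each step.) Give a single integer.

Step 1: sold=3 (running total=3) -> [9 5 5]
Step 2: sold=3 (running total=6) -> [9 6 5]
Step 3: sold=3 (running total=9) -> [9 7 5]
Step 4: sold=3 (running total=12) -> [9 8 5]
Step 5: sold=3 (running total=15) -> [9 9 5]
Step 6: sold=3 (running total=18) -> [9 10 5]
Step 7: sold=3 (running total=21) -> [9 11 5]

Answer: 21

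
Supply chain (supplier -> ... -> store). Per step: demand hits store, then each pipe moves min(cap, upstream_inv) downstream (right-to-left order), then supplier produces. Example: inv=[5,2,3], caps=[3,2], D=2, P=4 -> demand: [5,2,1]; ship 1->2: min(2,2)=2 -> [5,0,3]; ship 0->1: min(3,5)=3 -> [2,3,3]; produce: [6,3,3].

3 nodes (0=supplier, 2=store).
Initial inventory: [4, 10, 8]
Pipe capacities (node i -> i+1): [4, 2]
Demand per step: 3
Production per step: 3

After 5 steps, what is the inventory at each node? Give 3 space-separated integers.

Step 1: demand=3,sold=3 ship[1->2]=2 ship[0->1]=4 prod=3 -> inv=[3 12 7]
Step 2: demand=3,sold=3 ship[1->2]=2 ship[0->1]=3 prod=3 -> inv=[3 13 6]
Step 3: demand=3,sold=3 ship[1->2]=2 ship[0->1]=3 prod=3 -> inv=[3 14 5]
Step 4: demand=3,sold=3 ship[1->2]=2 ship[0->1]=3 prod=3 -> inv=[3 15 4]
Step 5: demand=3,sold=3 ship[1->2]=2 ship[0->1]=3 prod=3 -> inv=[3 16 3]

3 16 3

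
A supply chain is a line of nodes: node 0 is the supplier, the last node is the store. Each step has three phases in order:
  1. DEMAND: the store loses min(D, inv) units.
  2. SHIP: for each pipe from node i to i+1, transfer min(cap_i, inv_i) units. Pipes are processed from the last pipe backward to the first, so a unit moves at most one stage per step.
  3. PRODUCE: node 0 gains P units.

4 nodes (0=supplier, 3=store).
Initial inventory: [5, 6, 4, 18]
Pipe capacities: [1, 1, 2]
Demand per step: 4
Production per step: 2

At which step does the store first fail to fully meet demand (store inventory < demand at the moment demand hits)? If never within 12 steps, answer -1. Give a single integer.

Step 1: demand=4,sold=4 ship[2->3]=2 ship[1->2]=1 ship[0->1]=1 prod=2 -> [6 6 3 16]
Step 2: demand=4,sold=4 ship[2->3]=2 ship[1->2]=1 ship[0->1]=1 prod=2 -> [7 6 2 14]
Step 3: demand=4,sold=4 ship[2->3]=2 ship[1->2]=1 ship[0->1]=1 prod=2 -> [8 6 1 12]
Step 4: demand=4,sold=4 ship[2->3]=1 ship[1->2]=1 ship[0->1]=1 prod=2 -> [9 6 1 9]
Step 5: demand=4,sold=4 ship[2->3]=1 ship[1->2]=1 ship[0->1]=1 prod=2 -> [10 6 1 6]
Step 6: demand=4,sold=4 ship[2->3]=1 ship[1->2]=1 ship[0->1]=1 prod=2 -> [11 6 1 3]
Step 7: demand=4,sold=3 ship[2->3]=1 ship[1->2]=1 ship[0->1]=1 prod=2 -> [12 6 1 1]
Step 8: demand=4,sold=1 ship[2->3]=1 ship[1->2]=1 ship[0->1]=1 prod=2 -> [13 6 1 1]
Step 9: demand=4,sold=1 ship[2->3]=1 ship[1->2]=1 ship[0->1]=1 prod=2 -> [14 6 1 1]
Step 10: demand=4,sold=1 ship[2->3]=1 ship[1->2]=1 ship[0->1]=1 prod=2 -> [15 6 1 1]
Step 11: demand=4,sold=1 ship[2->3]=1 ship[1->2]=1 ship[0->1]=1 prod=2 -> [16 6 1 1]
Step 12: demand=4,sold=1 ship[2->3]=1 ship[1->2]=1 ship[0->1]=1 prod=2 -> [17 6 1 1]
First stockout at step 7

7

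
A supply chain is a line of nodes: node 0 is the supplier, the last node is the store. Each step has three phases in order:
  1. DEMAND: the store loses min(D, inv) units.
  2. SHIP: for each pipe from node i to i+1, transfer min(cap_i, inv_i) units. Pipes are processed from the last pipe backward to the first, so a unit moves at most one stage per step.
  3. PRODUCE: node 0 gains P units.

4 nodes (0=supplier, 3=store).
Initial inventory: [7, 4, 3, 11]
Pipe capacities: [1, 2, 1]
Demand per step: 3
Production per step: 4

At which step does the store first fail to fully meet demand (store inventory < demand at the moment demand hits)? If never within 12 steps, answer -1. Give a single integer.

Step 1: demand=3,sold=3 ship[2->3]=1 ship[1->2]=2 ship[0->1]=1 prod=4 -> [10 3 4 9]
Step 2: demand=3,sold=3 ship[2->3]=1 ship[1->2]=2 ship[0->1]=1 prod=4 -> [13 2 5 7]
Step 3: demand=3,sold=3 ship[2->3]=1 ship[1->2]=2 ship[0->1]=1 prod=4 -> [16 1 6 5]
Step 4: demand=3,sold=3 ship[2->3]=1 ship[1->2]=1 ship[0->1]=1 prod=4 -> [19 1 6 3]
Step 5: demand=3,sold=3 ship[2->3]=1 ship[1->2]=1 ship[0->1]=1 prod=4 -> [22 1 6 1]
Step 6: demand=3,sold=1 ship[2->3]=1 ship[1->2]=1 ship[0->1]=1 prod=4 -> [25 1 6 1]
Step 7: demand=3,sold=1 ship[2->3]=1 ship[1->2]=1 ship[0->1]=1 prod=4 -> [28 1 6 1]
Step 8: demand=3,sold=1 ship[2->3]=1 ship[1->2]=1 ship[0->1]=1 prod=4 -> [31 1 6 1]
Step 9: demand=3,sold=1 ship[2->3]=1 ship[1->2]=1 ship[0->1]=1 prod=4 -> [34 1 6 1]
Step 10: demand=3,sold=1 ship[2->3]=1 ship[1->2]=1 ship[0->1]=1 prod=4 -> [37 1 6 1]
Step 11: demand=3,sold=1 ship[2->3]=1 ship[1->2]=1 ship[0->1]=1 prod=4 -> [40 1 6 1]
Step 12: demand=3,sold=1 ship[2->3]=1 ship[1->2]=1 ship[0->1]=1 prod=4 -> [43 1 6 1]
First stockout at step 6

6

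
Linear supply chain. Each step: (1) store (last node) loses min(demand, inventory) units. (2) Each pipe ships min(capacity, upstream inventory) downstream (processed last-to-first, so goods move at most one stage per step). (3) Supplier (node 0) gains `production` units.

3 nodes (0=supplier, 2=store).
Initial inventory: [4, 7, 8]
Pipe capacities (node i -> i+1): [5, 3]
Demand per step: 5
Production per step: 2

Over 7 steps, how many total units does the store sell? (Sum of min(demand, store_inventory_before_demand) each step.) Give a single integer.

Step 1: sold=5 (running total=5) -> [2 8 6]
Step 2: sold=5 (running total=10) -> [2 7 4]
Step 3: sold=4 (running total=14) -> [2 6 3]
Step 4: sold=3 (running total=17) -> [2 5 3]
Step 5: sold=3 (running total=20) -> [2 4 3]
Step 6: sold=3 (running total=23) -> [2 3 3]
Step 7: sold=3 (running total=26) -> [2 2 3]

Answer: 26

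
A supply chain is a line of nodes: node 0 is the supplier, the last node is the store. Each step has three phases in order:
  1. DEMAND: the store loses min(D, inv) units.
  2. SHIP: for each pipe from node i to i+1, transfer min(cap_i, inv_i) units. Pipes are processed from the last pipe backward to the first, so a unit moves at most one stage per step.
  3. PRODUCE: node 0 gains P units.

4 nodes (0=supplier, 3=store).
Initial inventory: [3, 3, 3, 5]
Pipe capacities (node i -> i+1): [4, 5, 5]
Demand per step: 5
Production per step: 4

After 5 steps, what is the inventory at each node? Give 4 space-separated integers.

Step 1: demand=5,sold=5 ship[2->3]=3 ship[1->2]=3 ship[0->1]=3 prod=4 -> inv=[4 3 3 3]
Step 2: demand=5,sold=3 ship[2->3]=3 ship[1->2]=3 ship[0->1]=4 prod=4 -> inv=[4 4 3 3]
Step 3: demand=5,sold=3 ship[2->3]=3 ship[1->2]=4 ship[0->1]=4 prod=4 -> inv=[4 4 4 3]
Step 4: demand=5,sold=3 ship[2->3]=4 ship[1->2]=4 ship[0->1]=4 prod=4 -> inv=[4 4 4 4]
Step 5: demand=5,sold=4 ship[2->3]=4 ship[1->2]=4 ship[0->1]=4 prod=4 -> inv=[4 4 4 4]

4 4 4 4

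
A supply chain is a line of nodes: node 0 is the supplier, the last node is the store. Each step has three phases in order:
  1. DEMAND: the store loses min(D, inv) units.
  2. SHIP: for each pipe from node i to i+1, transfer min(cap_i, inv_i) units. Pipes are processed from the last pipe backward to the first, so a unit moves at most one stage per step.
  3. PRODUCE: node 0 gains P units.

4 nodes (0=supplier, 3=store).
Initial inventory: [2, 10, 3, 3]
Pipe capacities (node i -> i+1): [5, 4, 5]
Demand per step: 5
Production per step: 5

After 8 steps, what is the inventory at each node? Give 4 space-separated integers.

Step 1: demand=5,sold=3 ship[2->3]=3 ship[1->2]=4 ship[0->1]=2 prod=5 -> inv=[5 8 4 3]
Step 2: demand=5,sold=3 ship[2->3]=4 ship[1->2]=4 ship[0->1]=5 prod=5 -> inv=[5 9 4 4]
Step 3: demand=5,sold=4 ship[2->3]=4 ship[1->2]=4 ship[0->1]=5 prod=5 -> inv=[5 10 4 4]
Step 4: demand=5,sold=4 ship[2->3]=4 ship[1->2]=4 ship[0->1]=5 prod=5 -> inv=[5 11 4 4]
Step 5: demand=5,sold=4 ship[2->3]=4 ship[1->2]=4 ship[0->1]=5 prod=5 -> inv=[5 12 4 4]
Step 6: demand=5,sold=4 ship[2->3]=4 ship[1->2]=4 ship[0->1]=5 prod=5 -> inv=[5 13 4 4]
Step 7: demand=5,sold=4 ship[2->3]=4 ship[1->2]=4 ship[0->1]=5 prod=5 -> inv=[5 14 4 4]
Step 8: demand=5,sold=4 ship[2->3]=4 ship[1->2]=4 ship[0->1]=5 prod=5 -> inv=[5 15 4 4]

5 15 4 4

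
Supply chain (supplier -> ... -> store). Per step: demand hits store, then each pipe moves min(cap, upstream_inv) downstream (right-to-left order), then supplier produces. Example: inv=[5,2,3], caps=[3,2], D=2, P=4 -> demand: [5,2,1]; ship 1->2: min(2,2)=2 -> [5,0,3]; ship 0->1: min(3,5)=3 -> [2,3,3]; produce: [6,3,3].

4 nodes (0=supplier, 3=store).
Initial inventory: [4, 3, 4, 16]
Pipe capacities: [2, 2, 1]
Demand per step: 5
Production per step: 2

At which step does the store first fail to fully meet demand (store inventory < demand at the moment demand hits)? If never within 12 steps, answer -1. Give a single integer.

Step 1: demand=5,sold=5 ship[2->3]=1 ship[1->2]=2 ship[0->1]=2 prod=2 -> [4 3 5 12]
Step 2: demand=5,sold=5 ship[2->3]=1 ship[1->2]=2 ship[0->1]=2 prod=2 -> [4 3 6 8]
Step 3: demand=5,sold=5 ship[2->3]=1 ship[1->2]=2 ship[0->1]=2 prod=2 -> [4 3 7 4]
Step 4: demand=5,sold=4 ship[2->3]=1 ship[1->2]=2 ship[0->1]=2 prod=2 -> [4 3 8 1]
Step 5: demand=5,sold=1 ship[2->3]=1 ship[1->2]=2 ship[0->1]=2 prod=2 -> [4 3 9 1]
Step 6: demand=5,sold=1 ship[2->3]=1 ship[1->2]=2 ship[0->1]=2 prod=2 -> [4 3 10 1]
Step 7: demand=5,sold=1 ship[2->3]=1 ship[1->2]=2 ship[0->1]=2 prod=2 -> [4 3 11 1]
Step 8: demand=5,sold=1 ship[2->3]=1 ship[1->2]=2 ship[0->1]=2 prod=2 -> [4 3 12 1]
Step 9: demand=5,sold=1 ship[2->3]=1 ship[1->2]=2 ship[0->1]=2 prod=2 -> [4 3 13 1]
Step 10: demand=5,sold=1 ship[2->3]=1 ship[1->2]=2 ship[0->1]=2 prod=2 -> [4 3 14 1]
Step 11: demand=5,sold=1 ship[2->3]=1 ship[1->2]=2 ship[0->1]=2 prod=2 -> [4 3 15 1]
Step 12: demand=5,sold=1 ship[2->3]=1 ship[1->2]=2 ship[0->1]=2 prod=2 -> [4 3 16 1]
First stockout at step 4

4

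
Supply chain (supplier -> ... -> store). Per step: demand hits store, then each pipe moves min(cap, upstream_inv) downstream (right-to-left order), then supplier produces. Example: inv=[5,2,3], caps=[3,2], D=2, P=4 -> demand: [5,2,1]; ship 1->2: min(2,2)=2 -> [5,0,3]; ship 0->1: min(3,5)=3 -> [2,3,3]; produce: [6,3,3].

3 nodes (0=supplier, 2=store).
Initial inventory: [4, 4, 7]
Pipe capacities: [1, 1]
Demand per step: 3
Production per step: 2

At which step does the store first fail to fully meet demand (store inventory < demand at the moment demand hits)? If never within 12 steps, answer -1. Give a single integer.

Step 1: demand=3,sold=3 ship[1->2]=1 ship[0->1]=1 prod=2 -> [5 4 5]
Step 2: demand=3,sold=3 ship[1->2]=1 ship[0->1]=1 prod=2 -> [6 4 3]
Step 3: demand=3,sold=3 ship[1->2]=1 ship[0->1]=1 prod=2 -> [7 4 1]
Step 4: demand=3,sold=1 ship[1->2]=1 ship[0->1]=1 prod=2 -> [8 4 1]
Step 5: demand=3,sold=1 ship[1->2]=1 ship[0->1]=1 prod=2 -> [9 4 1]
Step 6: demand=3,sold=1 ship[1->2]=1 ship[0->1]=1 prod=2 -> [10 4 1]
Step 7: demand=3,sold=1 ship[1->2]=1 ship[0->1]=1 prod=2 -> [11 4 1]
Step 8: demand=3,sold=1 ship[1->2]=1 ship[0->1]=1 prod=2 -> [12 4 1]
Step 9: demand=3,sold=1 ship[1->2]=1 ship[0->1]=1 prod=2 -> [13 4 1]
Step 10: demand=3,sold=1 ship[1->2]=1 ship[0->1]=1 prod=2 -> [14 4 1]
Step 11: demand=3,sold=1 ship[1->2]=1 ship[0->1]=1 prod=2 -> [15 4 1]
Step 12: demand=3,sold=1 ship[1->2]=1 ship[0->1]=1 prod=2 -> [16 4 1]
First stockout at step 4

4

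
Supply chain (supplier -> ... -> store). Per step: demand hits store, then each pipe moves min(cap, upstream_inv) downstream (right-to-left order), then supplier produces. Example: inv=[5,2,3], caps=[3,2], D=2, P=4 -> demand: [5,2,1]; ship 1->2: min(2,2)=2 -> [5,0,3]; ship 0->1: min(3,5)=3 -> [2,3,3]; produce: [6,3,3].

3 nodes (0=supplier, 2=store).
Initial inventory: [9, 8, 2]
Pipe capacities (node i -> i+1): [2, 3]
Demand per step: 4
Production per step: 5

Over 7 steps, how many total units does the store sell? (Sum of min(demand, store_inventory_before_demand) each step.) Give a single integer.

Answer: 20

Derivation:
Step 1: sold=2 (running total=2) -> [12 7 3]
Step 2: sold=3 (running total=5) -> [15 6 3]
Step 3: sold=3 (running total=8) -> [18 5 3]
Step 4: sold=3 (running total=11) -> [21 4 3]
Step 5: sold=3 (running total=14) -> [24 3 3]
Step 6: sold=3 (running total=17) -> [27 2 3]
Step 7: sold=3 (running total=20) -> [30 2 2]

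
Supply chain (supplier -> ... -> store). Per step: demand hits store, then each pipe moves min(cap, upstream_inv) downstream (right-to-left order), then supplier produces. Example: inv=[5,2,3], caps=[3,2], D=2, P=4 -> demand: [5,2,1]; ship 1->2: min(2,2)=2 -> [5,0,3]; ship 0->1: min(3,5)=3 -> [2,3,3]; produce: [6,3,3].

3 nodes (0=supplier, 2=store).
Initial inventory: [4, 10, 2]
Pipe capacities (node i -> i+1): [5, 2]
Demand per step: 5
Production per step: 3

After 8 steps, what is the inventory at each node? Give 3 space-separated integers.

Step 1: demand=5,sold=2 ship[1->2]=2 ship[0->1]=4 prod=3 -> inv=[3 12 2]
Step 2: demand=5,sold=2 ship[1->2]=2 ship[0->1]=3 prod=3 -> inv=[3 13 2]
Step 3: demand=5,sold=2 ship[1->2]=2 ship[0->1]=3 prod=3 -> inv=[3 14 2]
Step 4: demand=5,sold=2 ship[1->2]=2 ship[0->1]=3 prod=3 -> inv=[3 15 2]
Step 5: demand=5,sold=2 ship[1->2]=2 ship[0->1]=3 prod=3 -> inv=[3 16 2]
Step 6: demand=5,sold=2 ship[1->2]=2 ship[0->1]=3 prod=3 -> inv=[3 17 2]
Step 7: demand=5,sold=2 ship[1->2]=2 ship[0->1]=3 prod=3 -> inv=[3 18 2]
Step 8: demand=5,sold=2 ship[1->2]=2 ship[0->1]=3 prod=3 -> inv=[3 19 2]

3 19 2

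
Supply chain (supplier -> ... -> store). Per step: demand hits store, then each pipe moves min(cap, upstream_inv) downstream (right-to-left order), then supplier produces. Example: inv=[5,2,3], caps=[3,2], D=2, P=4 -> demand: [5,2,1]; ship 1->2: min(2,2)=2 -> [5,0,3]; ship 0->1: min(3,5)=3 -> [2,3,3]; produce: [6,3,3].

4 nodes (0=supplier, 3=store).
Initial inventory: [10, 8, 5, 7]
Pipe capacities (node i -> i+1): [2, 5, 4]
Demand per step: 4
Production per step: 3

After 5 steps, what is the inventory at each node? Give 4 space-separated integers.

Step 1: demand=4,sold=4 ship[2->3]=4 ship[1->2]=5 ship[0->1]=2 prod=3 -> inv=[11 5 6 7]
Step 2: demand=4,sold=4 ship[2->3]=4 ship[1->2]=5 ship[0->1]=2 prod=3 -> inv=[12 2 7 7]
Step 3: demand=4,sold=4 ship[2->3]=4 ship[1->2]=2 ship[0->1]=2 prod=3 -> inv=[13 2 5 7]
Step 4: demand=4,sold=4 ship[2->3]=4 ship[1->2]=2 ship[0->1]=2 prod=3 -> inv=[14 2 3 7]
Step 5: demand=4,sold=4 ship[2->3]=3 ship[1->2]=2 ship[0->1]=2 prod=3 -> inv=[15 2 2 6]

15 2 2 6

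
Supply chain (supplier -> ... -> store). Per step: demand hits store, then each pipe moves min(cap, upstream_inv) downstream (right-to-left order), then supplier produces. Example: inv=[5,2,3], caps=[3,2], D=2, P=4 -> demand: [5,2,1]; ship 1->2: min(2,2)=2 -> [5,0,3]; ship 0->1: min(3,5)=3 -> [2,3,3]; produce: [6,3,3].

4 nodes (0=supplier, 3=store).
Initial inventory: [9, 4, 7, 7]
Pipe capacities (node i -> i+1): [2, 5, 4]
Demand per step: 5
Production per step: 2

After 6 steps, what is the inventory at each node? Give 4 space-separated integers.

Step 1: demand=5,sold=5 ship[2->3]=4 ship[1->2]=4 ship[0->1]=2 prod=2 -> inv=[9 2 7 6]
Step 2: demand=5,sold=5 ship[2->3]=4 ship[1->2]=2 ship[0->1]=2 prod=2 -> inv=[9 2 5 5]
Step 3: demand=5,sold=5 ship[2->3]=4 ship[1->2]=2 ship[0->1]=2 prod=2 -> inv=[9 2 3 4]
Step 4: demand=5,sold=4 ship[2->3]=3 ship[1->2]=2 ship[0->1]=2 prod=2 -> inv=[9 2 2 3]
Step 5: demand=5,sold=3 ship[2->3]=2 ship[1->2]=2 ship[0->1]=2 prod=2 -> inv=[9 2 2 2]
Step 6: demand=5,sold=2 ship[2->3]=2 ship[1->2]=2 ship[0->1]=2 prod=2 -> inv=[9 2 2 2]

9 2 2 2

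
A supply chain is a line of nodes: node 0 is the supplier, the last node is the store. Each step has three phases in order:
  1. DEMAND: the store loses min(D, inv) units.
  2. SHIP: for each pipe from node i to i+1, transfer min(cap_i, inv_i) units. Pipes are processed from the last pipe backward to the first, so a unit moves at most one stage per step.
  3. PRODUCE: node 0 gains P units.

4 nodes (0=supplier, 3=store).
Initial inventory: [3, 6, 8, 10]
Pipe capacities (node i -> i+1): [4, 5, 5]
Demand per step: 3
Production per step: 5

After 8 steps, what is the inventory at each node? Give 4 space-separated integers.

Step 1: demand=3,sold=3 ship[2->3]=5 ship[1->2]=5 ship[0->1]=3 prod=5 -> inv=[5 4 8 12]
Step 2: demand=3,sold=3 ship[2->3]=5 ship[1->2]=4 ship[0->1]=4 prod=5 -> inv=[6 4 7 14]
Step 3: demand=3,sold=3 ship[2->3]=5 ship[1->2]=4 ship[0->1]=4 prod=5 -> inv=[7 4 6 16]
Step 4: demand=3,sold=3 ship[2->3]=5 ship[1->2]=4 ship[0->1]=4 prod=5 -> inv=[8 4 5 18]
Step 5: demand=3,sold=3 ship[2->3]=5 ship[1->2]=4 ship[0->1]=4 prod=5 -> inv=[9 4 4 20]
Step 6: demand=3,sold=3 ship[2->3]=4 ship[1->2]=4 ship[0->1]=4 prod=5 -> inv=[10 4 4 21]
Step 7: demand=3,sold=3 ship[2->3]=4 ship[1->2]=4 ship[0->1]=4 prod=5 -> inv=[11 4 4 22]
Step 8: demand=3,sold=3 ship[2->3]=4 ship[1->2]=4 ship[0->1]=4 prod=5 -> inv=[12 4 4 23]

12 4 4 23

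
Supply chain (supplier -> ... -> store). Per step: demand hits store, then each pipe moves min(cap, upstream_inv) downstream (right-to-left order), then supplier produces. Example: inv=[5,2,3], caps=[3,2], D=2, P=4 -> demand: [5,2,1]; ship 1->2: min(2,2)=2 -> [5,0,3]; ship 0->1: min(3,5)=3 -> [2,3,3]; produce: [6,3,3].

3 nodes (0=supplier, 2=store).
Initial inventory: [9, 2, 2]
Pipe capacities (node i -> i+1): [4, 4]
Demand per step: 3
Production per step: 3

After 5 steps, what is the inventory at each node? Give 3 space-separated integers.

Step 1: demand=3,sold=2 ship[1->2]=2 ship[0->1]=4 prod=3 -> inv=[8 4 2]
Step 2: demand=3,sold=2 ship[1->2]=4 ship[0->1]=4 prod=3 -> inv=[7 4 4]
Step 3: demand=3,sold=3 ship[1->2]=4 ship[0->1]=4 prod=3 -> inv=[6 4 5]
Step 4: demand=3,sold=3 ship[1->2]=4 ship[0->1]=4 prod=3 -> inv=[5 4 6]
Step 5: demand=3,sold=3 ship[1->2]=4 ship[0->1]=4 prod=3 -> inv=[4 4 7]

4 4 7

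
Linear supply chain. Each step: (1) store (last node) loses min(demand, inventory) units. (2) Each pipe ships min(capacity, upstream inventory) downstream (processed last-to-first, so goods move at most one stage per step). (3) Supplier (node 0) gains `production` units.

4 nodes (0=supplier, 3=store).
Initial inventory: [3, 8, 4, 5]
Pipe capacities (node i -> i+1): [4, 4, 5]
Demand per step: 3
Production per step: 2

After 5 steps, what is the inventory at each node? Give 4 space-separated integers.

Step 1: demand=3,sold=3 ship[2->3]=4 ship[1->2]=4 ship[0->1]=3 prod=2 -> inv=[2 7 4 6]
Step 2: demand=3,sold=3 ship[2->3]=4 ship[1->2]=4 ship[0->1]=2 prod=2 -> inv=[2 5 4 7]
Step 3: demand=3,sold=3 ship[2->3]=4 ship[1->2]=4 ship[0->1]=2 prod=2 -> inv=[2 3 4 8]
Step 4: demand=3,sold=3 ship[2->3]=4 ship[1->2]=3 ship[0->1]=2 prod=2 -> inv=[2 2 3 9]
Step 5: demand=3,sold=3 ship[2->3]=3 ship[1->2]=2 ship[0->1]=2 prod=2 -> inv=[2 2 2 9]

2 2 2 9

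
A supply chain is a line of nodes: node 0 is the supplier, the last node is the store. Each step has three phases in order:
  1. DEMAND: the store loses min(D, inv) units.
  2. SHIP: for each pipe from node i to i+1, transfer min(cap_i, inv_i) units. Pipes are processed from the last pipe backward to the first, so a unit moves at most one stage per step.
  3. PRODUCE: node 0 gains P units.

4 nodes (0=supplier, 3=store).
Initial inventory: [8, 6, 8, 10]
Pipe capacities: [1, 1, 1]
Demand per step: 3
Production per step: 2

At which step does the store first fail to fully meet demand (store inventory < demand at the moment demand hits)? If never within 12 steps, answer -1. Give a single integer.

Step 1: demand=3,sold=3 ship[2->3]=1 ship[1->2]=1 ship[0->1]=1 prod=2 -> [9 6 8 8]
Step 2: demand=3,sold=3 ship[2->3]=1 ship[1->2]=1 ship[0->1]=1 prod=2 -> [10 6 8 6]
Step 3: demand=3,sold=3 ship[2->3]=1 ship[1->2]=1 ship[0->1]=1 prod=2 -> [11 6 8 4]
Step 4: demand=3,sold=3 ship[2->3]=1 ship[1->2]=1 ship[0->1]=1 prod=2 -> [12 6 8 2]
Step 5: demand=3,sold=2 ship[2->3]=1 ship[1->2]=1 ship[0->1]=1 prod=2 -> [13 6 8 1]
Step 6: demand=3,sold=1 ship[2->3]=1 ship[1->2]=1 ship[0->1]=1 prod=2 -> [14 6 8 1]
Step 7: demand=3,sold=1 ship[2->3]=1 ship[1->2]=1 ship[0->1]=1 prod=2 -> [15 6 8 1]
Step 8: demand=3,sold=1 ship[2->3]=1 ship[1->2]=1 ship[0->1]=1 prod=2 -> [16 6 8 1]
Step 9: demand=3,sold=1 ship[2->3]=1 ship[1->2]=1 ship[0->1]=1 prod=2 -> [17 6 8 1]
Step 10: demand=3,sold=1 ship[2->3]=1 ship[1->2]=1 ship[0->1]=1 prod=2 -> [18 6 8 1]
Step 11: demand=3,sold=1 ship[2->3]=1 ship[1->2]=1 ship[0->1]=1 prod=2 -> [19 6 8 1]
Step 12: demand=3,sold=1 ship[2->3]=1 ship[1->2]=1 ship[0->1]=1 prod=2 -> [20 6 8 1]
First stockout at step 5

5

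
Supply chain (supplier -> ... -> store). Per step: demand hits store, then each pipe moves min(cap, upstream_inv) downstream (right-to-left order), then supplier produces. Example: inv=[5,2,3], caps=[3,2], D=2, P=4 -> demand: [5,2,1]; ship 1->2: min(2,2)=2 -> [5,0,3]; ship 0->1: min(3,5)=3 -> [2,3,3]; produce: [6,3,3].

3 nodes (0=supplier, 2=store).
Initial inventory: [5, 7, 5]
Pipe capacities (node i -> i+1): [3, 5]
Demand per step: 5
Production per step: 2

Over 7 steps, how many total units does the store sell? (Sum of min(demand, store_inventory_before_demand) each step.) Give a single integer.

Step 1: sold=5 (running total=5) -> [4 5 5]
Step 2: sold=5 (running total=10) -> [3 3 5]
Step 3: sold=5 (running total=15) -> [2 3 3]
Step 4: sold=3 (running total=18) -> [2 2 3]
Step 5: sold=3 (running total=21) -> [2 2 2]
Step 6: sold=2 (running total=23) -> [2 2 2]
Step 7: sold=2 (running total=25) -> [2 2 2]

Answer: 25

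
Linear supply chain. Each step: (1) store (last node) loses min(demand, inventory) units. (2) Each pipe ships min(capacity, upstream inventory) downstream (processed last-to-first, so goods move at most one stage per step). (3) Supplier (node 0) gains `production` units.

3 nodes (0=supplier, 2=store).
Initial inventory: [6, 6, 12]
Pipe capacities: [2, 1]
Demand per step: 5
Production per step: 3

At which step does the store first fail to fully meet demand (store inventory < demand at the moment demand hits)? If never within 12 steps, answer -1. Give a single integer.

Step 1: demand=5,sold=5 ship[1->2]=1 ship[0->1]=2 prod=3 -> [7 7 8]
Step 2: demand=5,sold=5 ship[1->2]=1 ship[0->1]=2 prod=3 -> [8 8 4]
Step 3: demand=5,sold=4 ship[1->2]=1 ship[0->1]=2 prod=3 -> [9 9 1]
Step 4: demand=5,sold=1 ship[1->2]=1 ship[0->1]=2 prod=3 -> [10 10 1]
Step 5: demand=5,sold=1 ship[1->2]=1 ship[0->1]=2 prod=3 -> [11 11 1]
Step 6: demand=5,sold=1 ship[1->2]=1 ship[0->1]=2 prod=3 -> [12 12 1]
Step 7: demand=5,sold=1 ship[1->2]=1 ship[0->1]=2 prod=3 -> [13 13 1]
Step 8: demand=5,sold=1 ship[1->2]=1 ship[0->1]=2 prod=3 -> [14 14 1]
Step 9: demand=5,sold=1 ship[1->2]=1 ship[0->1]=2 prod=3 -> [15 15 1]
Step 10: demand=5,sold=1 ship[1->2]=1 ship[0->1]=2 prod=3 -> [16 16 1]
Step 11: demand=5,sold=1 ship[1->2]=1 ship[0->1]=2 prod=3 -> [17 17 1]
Step 12: demand=5,sold=1 ship[1->2]=1 ship[0->1]=2 prod=3 -> [18 18 1]
First stockout at step 3

3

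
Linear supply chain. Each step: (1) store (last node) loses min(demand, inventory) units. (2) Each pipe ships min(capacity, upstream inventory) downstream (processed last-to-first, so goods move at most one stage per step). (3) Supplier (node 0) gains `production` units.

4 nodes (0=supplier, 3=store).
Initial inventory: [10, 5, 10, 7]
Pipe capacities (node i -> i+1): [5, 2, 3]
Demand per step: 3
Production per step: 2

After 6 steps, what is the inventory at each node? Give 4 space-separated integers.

Step 1: demand=3,sold=3 ship[2->3]=3 ship[1->2]=2 ship[0->1]=5 prod=2 -> inv=[7 8 9 7]
Step 2: demand=3,sold=3 ship[2->3]=3 ship[1->2]=2 ship[0->1]=5 prod=2 -> inv=[4 11 8 7]
Step 3: demand=3,sold=3 ship[2->3]=3 ship[1->2]=2 ship[0->1]=4 prod=2 -> inv=[2 13 7 7]
Step 4: demand=3,sold=3 ship[2->3]=3 ship[1->2]=2 ship[0->1]=2 prod=2 -> inv=[2 13 6 7]
Step 5: demand=3,sold=3 ship[2->3]=3 ship[1->2]=2 ship[0->1]=2 prod=2 -> inv=[2 13 5 7]
Step 6: demand=3,sold=3 ship[2->3]=3 ship[1->2]=2 ship[0->1]=2 prod=2 -> inv=[2 13 4 7]

2 13 4 7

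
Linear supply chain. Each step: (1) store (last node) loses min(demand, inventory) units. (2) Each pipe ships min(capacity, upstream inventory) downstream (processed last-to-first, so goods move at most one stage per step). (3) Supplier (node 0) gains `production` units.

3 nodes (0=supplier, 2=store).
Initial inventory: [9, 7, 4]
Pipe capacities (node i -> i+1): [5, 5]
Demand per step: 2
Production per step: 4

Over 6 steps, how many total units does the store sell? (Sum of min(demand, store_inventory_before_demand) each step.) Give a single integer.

Step 1: sold=2 (running total=2) -> [8 7 7]
Step 2: sold=2 (running total=4) -> [7 7 10]
Step 3: sold=2 (running total=6) -> [6 7 13]
Step 4: sold=2 (running total=8) -> [5 7 16]
Step 5: sold=2 (running total=10) -> [4 7 19]
Step 6: sold=2 (running total=12) -> [4 6 22]

Answer: 12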